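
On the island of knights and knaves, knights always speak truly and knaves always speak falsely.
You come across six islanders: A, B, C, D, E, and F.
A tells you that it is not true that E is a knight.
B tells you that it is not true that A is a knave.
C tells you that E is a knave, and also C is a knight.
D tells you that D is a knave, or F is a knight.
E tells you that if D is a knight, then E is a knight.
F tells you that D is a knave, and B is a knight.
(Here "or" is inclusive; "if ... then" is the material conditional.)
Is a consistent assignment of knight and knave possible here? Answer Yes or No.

Checking all 64 assignments, each has at least one speaker whose statement's truth value contradicts their type.

No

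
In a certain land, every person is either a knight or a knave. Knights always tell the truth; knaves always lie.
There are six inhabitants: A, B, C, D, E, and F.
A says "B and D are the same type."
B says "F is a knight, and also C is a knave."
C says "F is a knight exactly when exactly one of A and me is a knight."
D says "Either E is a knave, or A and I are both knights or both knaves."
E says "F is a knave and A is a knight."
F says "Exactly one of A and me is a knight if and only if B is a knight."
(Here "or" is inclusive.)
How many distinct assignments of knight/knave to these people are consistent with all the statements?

Consistent assignments:
  A=knight, B=knave, C=knight, D=knave, E=knight, F=knave
  A=knight, B=knave, C=knave, D=knave, E=knight, F=knave

2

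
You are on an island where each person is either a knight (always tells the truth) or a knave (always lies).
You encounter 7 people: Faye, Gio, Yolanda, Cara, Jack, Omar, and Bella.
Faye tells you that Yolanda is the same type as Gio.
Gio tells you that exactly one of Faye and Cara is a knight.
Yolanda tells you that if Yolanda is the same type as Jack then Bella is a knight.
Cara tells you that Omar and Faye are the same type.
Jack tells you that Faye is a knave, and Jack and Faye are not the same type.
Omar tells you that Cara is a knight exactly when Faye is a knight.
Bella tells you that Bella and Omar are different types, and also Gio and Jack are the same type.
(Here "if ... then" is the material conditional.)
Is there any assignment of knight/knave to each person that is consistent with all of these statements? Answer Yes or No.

Yes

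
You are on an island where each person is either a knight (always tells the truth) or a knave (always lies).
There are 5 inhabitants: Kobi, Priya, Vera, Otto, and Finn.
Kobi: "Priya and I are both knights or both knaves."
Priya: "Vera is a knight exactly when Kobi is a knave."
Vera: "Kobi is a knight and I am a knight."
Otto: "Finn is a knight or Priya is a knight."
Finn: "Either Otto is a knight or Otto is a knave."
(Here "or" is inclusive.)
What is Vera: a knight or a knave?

Vera is a knave.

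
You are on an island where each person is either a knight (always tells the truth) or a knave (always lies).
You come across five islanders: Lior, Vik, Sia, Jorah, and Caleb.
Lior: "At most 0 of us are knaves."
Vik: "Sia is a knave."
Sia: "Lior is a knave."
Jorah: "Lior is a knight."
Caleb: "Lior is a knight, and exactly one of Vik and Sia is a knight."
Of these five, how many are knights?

The unique consistent assignment is Lior=knave, Vik=knave, Sia=knight, Jorah=knave, Caleb=knave.
That has 1 knight.

1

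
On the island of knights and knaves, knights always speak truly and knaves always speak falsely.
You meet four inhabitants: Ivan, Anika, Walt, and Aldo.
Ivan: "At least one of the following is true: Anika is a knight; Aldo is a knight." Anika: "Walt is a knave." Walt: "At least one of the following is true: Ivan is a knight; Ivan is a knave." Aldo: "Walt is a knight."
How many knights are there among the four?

3

The unique consistent assignment is Ivan=knight, Anika=knave, Walt=knight, Aldo=knight.
That has 3 knights.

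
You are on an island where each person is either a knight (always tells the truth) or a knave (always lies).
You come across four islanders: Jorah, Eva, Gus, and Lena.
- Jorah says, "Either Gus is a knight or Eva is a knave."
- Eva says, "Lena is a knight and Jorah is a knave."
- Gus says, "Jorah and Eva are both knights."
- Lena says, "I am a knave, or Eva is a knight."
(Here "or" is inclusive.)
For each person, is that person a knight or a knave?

Since Jorah is a knave, "either Gus is a knight or Eva is a knave" needs to be False, which holds.
Eva is a knight, and the claim "Lena is a knight and Jorah is a knave" is indeed true.
Gus (knave): "Jorah and Eva are both knights" — False. ✓
As a knight, Lena's statement "I am a knave, or Eva is a knight" should be true; it is.

Knights: Eva and Lena. Knaves: Jorah and Gus.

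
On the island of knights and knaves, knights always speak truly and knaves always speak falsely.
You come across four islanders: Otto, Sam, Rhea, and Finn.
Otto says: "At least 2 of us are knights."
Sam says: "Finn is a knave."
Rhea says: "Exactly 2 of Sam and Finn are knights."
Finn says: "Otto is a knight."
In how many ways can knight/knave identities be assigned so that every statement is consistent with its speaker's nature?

Consistent assignments:
  Otto=knight, Sam=knave, Rhea=knave, Finn=knight
  Otto=knave, Sam=knight, Rhea=knave, Finn=knave

2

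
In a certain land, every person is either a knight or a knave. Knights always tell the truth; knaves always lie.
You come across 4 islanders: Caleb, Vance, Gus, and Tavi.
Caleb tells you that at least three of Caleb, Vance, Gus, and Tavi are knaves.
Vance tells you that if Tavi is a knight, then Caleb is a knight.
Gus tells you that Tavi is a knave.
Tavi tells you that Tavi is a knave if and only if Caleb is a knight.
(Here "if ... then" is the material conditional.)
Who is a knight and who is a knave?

Caleb is a knave, and the claim "at least three of Caleb, Vance, Gus, and Tavi are knaves" is indeed false.
Vance is a knight; "if Tavi is a knight, then Caleb is a knight" is True, as required.
Gus (knight): "Tavi is a knave" — True. ✓
Since Tavi is a knave, "Tavi is a knave if and only if Caleb is a knight" needs to be false, which holds.

Caleb is a knave, Vance is a knight, Gus is a knight, and Tavi is a knave.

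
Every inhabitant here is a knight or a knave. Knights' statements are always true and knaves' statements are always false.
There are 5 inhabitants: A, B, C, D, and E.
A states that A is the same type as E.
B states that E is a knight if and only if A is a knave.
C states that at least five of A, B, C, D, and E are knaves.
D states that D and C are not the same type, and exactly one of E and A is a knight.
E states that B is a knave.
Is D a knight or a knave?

D is a knave.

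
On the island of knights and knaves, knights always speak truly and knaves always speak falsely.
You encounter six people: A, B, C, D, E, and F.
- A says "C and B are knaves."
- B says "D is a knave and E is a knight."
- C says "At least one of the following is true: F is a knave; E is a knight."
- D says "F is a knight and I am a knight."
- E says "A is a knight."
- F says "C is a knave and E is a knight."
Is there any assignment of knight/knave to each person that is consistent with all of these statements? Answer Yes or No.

Yes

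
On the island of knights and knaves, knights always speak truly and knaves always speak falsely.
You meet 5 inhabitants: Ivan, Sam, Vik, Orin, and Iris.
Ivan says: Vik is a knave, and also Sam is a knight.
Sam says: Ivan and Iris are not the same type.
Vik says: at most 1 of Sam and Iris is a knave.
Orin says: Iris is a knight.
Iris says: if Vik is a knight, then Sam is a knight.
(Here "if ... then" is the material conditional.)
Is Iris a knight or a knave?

Consistent assignments: {Ivan=knave, Sam=knight, Vik=knight, Orin=knight, Iris=knight}
In every consistent assignment, Iris is a knight.

Iris is a knight.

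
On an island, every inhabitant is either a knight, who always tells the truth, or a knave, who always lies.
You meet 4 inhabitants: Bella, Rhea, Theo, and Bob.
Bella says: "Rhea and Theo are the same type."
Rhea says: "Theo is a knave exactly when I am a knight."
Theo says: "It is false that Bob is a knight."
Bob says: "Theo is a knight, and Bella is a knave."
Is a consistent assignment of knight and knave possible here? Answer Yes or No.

No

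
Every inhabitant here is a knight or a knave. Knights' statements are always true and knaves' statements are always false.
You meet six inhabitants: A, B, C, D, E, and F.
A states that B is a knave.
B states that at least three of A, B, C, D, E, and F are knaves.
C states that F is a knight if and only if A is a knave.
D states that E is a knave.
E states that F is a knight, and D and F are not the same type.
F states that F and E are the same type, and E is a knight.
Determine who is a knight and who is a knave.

Knights: B and D. Knaves: A, C, E, and F.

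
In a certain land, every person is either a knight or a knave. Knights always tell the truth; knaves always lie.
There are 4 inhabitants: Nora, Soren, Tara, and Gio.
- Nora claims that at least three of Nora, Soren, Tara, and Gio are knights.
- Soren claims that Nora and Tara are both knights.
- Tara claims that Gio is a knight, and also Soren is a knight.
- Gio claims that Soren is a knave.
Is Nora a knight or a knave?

Nora is a knave.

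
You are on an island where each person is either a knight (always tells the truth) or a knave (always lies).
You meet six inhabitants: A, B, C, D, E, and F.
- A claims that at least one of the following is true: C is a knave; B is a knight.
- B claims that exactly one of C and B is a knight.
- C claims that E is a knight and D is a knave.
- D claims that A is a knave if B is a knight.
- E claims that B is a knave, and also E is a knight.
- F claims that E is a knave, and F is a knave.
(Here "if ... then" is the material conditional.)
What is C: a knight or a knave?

C is a knave.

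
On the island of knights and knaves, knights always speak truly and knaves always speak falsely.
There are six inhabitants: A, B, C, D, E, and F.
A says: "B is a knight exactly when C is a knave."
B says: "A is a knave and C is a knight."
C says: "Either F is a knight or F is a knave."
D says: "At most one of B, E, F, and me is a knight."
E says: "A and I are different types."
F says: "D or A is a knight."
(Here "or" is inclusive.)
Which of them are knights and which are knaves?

A is a knave, and the claim "B is a knight exactly when C is a knave" is indeed false.
Since B is a knight, "A is a knave and C is a knight" needs to be True, which holds.
C is a knight, so "either F is a knight or F is a knave" must be True — and it is.
D is a knave, so "at most one of B, E, F, and me is a knight" must be false — and it is.
Since E is a knight, "A and I are different types" needs to be True, which holds.
F is a knave, so "D or A is a knight" must be false — and it is.

Knights: B, C, and E. Knaves: A, D, and F.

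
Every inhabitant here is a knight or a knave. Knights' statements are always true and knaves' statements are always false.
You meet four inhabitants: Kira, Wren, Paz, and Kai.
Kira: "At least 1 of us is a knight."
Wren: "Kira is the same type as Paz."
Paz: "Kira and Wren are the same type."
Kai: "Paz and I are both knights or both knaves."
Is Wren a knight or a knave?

Wren is a knight.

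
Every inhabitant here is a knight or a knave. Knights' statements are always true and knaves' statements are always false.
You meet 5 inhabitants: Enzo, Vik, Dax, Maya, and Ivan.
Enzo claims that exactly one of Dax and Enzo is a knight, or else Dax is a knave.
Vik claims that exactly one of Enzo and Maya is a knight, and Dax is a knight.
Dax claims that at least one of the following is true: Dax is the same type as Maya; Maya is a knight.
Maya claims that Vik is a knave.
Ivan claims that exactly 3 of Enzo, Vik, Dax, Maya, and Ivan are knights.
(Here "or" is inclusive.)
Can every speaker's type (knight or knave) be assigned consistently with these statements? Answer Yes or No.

No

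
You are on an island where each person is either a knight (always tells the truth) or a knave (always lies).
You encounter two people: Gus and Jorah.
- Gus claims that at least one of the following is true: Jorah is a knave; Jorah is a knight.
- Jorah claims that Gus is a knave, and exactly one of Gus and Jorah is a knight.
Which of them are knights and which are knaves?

Gus (knight): "at least one of the following is true: Jorah is a knave; Jorah is a knight" — True. ✓
As a knave, Jorah's statement "Gus is a knave, and exactly one of Gus and Jorah is a knight" should be false; it is.

Gus is a knight and Jorah is a knave.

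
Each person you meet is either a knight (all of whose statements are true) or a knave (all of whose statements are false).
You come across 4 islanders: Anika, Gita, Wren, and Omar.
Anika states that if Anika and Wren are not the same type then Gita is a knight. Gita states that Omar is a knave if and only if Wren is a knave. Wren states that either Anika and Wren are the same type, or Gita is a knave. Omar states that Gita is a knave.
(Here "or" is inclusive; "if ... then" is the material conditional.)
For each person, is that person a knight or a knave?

Anika is a knight, Gita is a knight, Wren is a knave, and Omar is a knave.

Suppose Anika is a knave. Then Anika's statement "if Anika and Wren are not the same type then Gita is a knight" would have to be false. Checking the 8 ways to assign the others, none is consistent with every speaker.
(For instance, with Gita=knight, Wren=knave, Omar=knave, Anika's claim "if Anika and Wren are not the same type then Gita is a knight" comes out true where it would need to be false.)
So Anika must be a knight, making "if Anika and Wren are not the same type then Gita is a knight" true. Taking Anika=knight, Gita=knight, Wren=knave, Omar=knave, each remaining statement checks out:
  Gita (knight): "Omar is a knave if and only if Wren is a knave" — true. ✓
  Wren (knave): "either Anika and Wren are the same type, or Gita is a knave" — false. ✓
  Omar (knave): "Gita is a knave" — false. ✓
This is the unique consistent assignment.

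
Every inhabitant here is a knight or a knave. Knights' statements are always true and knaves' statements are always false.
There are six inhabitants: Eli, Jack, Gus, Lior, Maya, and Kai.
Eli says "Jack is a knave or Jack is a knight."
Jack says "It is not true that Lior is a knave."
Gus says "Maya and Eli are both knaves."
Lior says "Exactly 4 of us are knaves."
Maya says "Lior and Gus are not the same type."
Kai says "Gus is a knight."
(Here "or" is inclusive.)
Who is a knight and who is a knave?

Eli is a knight, Jack is a knave, Gus is a knave, Lior is a knave, Maya is a knave, and Kai is a knave.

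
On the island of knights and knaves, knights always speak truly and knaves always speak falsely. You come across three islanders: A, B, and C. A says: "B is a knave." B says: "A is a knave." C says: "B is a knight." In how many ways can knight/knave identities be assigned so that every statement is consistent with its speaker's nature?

2

Consistent assignments:
  A=knight, B=knave, C=knave
  A=knave, B=knight, C=knight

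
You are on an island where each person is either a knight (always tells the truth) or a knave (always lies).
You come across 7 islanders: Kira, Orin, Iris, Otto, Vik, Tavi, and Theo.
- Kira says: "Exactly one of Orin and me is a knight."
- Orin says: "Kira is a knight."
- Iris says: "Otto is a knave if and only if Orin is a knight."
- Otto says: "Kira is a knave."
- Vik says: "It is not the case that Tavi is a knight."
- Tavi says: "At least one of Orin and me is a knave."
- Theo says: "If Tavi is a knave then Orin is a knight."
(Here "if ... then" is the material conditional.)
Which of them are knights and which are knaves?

Kira is a knave, and the claim "exactly one of Orin and me is a knight" is indeed False.
Orin is a knave, and the claim "Kira is a knight" is indeed False.
As a knight, Iris's statement "Otto is a knave if and only if Orin is a knight" should be True; it is.
Otto (knight): "Kira is a knave" — True. ✓
As a knave, Vik's statement "it is not the case that Tavi is a knight" should be False; it is.
Since Tavi is a knight, "at least one of Orin and me is a knave" needs to be True, which holds.
As a knight, Theo's statement "if Tavi is a knave then Orin is a knight" should be True; it is.

Kira is a knave, Orin is a knave, Iris is a knight, Otto is a knight, Vik is a knave, Tavi is a knight, and Theo is a knight.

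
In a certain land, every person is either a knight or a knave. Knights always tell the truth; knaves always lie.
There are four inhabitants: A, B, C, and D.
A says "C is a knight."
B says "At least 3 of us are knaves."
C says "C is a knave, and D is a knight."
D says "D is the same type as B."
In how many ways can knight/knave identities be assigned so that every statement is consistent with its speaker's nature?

1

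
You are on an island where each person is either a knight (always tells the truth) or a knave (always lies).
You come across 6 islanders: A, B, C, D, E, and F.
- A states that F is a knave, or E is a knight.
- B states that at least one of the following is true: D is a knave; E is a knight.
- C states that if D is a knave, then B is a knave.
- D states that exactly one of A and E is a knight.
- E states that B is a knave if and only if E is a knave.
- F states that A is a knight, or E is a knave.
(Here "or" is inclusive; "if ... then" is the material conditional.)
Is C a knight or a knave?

C is a knave.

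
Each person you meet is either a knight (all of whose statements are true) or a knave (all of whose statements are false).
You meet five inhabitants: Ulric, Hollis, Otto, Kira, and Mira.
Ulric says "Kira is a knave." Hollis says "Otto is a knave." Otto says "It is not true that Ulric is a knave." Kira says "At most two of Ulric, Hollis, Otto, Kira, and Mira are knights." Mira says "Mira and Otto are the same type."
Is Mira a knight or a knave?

Consistent assignments: {Ulric=knight, Hollis=knave, Otto=knight, Kira=knave, Mira=knight}
In every consistent assignment, Mira is a knight.

Mira is a knight.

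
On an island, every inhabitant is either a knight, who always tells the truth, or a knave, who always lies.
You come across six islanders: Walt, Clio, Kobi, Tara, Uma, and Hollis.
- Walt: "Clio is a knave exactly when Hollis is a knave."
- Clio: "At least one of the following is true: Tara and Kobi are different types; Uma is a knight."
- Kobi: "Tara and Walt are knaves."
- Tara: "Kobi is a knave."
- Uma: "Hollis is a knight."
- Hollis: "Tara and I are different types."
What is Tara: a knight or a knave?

Tara is a knave.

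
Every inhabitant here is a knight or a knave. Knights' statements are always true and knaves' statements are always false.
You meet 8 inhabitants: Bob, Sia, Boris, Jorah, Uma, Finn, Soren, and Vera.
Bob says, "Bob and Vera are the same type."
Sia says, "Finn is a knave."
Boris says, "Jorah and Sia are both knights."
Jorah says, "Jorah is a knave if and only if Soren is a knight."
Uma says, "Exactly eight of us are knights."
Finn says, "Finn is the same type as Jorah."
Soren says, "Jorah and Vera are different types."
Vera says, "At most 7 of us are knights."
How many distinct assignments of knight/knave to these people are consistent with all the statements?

4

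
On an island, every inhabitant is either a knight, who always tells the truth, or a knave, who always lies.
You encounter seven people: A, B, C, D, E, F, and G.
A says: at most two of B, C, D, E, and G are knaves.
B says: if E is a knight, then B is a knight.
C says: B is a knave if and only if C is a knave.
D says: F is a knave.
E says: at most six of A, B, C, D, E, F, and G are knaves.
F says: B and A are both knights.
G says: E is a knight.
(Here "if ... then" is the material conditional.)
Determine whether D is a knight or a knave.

D is a knave.

Consistent assignments: {A=knight, B=knight, C=knight, D=knave, E=knight, F=knight, G=knight}; {A=knight, B=knight, C=knave, D=knave, E=knight, F=knight, G=knight}
In every consistent assignment, D is a knave.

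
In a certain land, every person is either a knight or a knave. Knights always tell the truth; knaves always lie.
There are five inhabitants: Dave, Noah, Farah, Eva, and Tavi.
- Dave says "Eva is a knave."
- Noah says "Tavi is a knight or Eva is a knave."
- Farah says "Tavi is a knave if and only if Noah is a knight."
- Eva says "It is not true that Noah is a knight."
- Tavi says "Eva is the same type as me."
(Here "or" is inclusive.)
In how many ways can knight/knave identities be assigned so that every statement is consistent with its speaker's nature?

1

Consistent assignments:
  Dave=knave, Noah=knave, Farah=knave, Eva=knight, Tavi=knave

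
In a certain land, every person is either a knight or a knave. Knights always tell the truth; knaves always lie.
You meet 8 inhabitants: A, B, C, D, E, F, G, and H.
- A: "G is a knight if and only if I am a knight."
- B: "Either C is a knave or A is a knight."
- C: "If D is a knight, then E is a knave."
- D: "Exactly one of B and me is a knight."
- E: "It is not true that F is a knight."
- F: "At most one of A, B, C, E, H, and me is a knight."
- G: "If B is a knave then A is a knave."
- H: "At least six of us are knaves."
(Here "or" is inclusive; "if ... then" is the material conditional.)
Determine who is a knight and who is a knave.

A is a knave, B is a knave, C is a knight, D is a knave, E is a knight, F is a knave, G is a knight, and H is a knave.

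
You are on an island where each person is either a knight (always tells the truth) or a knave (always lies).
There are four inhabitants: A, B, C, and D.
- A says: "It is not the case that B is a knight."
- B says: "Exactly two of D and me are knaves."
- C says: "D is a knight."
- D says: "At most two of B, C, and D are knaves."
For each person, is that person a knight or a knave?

A is a knight, B is a knave, C is a knight, and D is a knight.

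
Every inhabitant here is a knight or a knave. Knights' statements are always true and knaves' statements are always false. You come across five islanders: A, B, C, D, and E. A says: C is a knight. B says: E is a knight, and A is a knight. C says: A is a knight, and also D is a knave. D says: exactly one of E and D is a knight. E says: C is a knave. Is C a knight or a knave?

Consistent assignments: {A=knight, B=knave, C=knight, D=knave, E=knave}
In every consistent assignment, C is a knight.

C is a knight.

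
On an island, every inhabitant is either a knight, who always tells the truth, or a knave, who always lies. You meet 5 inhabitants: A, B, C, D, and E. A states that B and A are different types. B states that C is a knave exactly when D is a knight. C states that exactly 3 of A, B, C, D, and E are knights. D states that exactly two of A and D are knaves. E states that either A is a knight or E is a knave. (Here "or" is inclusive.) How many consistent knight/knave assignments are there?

Consistent assignments:
  A=knight, B=knave, C=knave, D=knave, E=knight

1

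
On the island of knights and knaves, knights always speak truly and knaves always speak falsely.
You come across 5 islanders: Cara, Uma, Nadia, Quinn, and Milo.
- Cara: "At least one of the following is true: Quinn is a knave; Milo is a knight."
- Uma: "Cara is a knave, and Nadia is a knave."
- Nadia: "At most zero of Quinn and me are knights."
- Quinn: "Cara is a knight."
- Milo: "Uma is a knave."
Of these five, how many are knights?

3

The unique consistent assignment is Cara=knight, Uma=knave, Nadia=knave, Quinn=knight, Milo=knight.
That has 3 knights.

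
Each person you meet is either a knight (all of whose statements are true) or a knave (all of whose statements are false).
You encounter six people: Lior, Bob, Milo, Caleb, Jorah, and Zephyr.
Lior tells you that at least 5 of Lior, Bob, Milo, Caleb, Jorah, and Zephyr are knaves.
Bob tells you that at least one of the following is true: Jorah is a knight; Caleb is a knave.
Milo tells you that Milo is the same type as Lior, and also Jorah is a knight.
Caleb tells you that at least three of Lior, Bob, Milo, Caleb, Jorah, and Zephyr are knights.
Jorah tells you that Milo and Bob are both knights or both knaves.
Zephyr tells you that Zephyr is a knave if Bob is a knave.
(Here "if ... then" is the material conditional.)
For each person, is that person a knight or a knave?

Lior is a knave, Bob is a knight, Milo is a knave, Caleb is a knave, Jorah is a knave, and Zephyr is a knight.

Lior is a knave, and the claim "at least 5 of Lior, Bob, Milo, Caleb, Jorah, and Zephyr are knaves" is indeed false.
Bob is a knight, so "at least one of the following is true: Jorah is a knight; Caleb is a knave" must be true — and it is.
Milo is a knave, so "Milo is the same type as Lior, and also Jorah is a knight" must be false — and it is.
Caleb is a knave, and the claim "at least three of Lior, Bob, Milo, Caleb, Jorah, and Zephyr are knights" is indeed false.
Jorah is a knave; "Milo and Bob are both knights or both knaves" is false, as required.
Zephyr is a knight, so "Zephyr is a knave if Bob is a knave" must be true — and it is.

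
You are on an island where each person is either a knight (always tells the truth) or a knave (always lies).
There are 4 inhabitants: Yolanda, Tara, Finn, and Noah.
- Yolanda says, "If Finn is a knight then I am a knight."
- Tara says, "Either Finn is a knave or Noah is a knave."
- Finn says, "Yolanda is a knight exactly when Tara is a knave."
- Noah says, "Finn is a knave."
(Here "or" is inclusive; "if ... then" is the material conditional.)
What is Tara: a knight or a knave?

Tara is a knight.

Consistent assignments: {Yolanda=knight, Tara=knight, Finn=knave, Noah=knight}; {Yolanda=knave, Tara=knight, Finn=knight, Noah=knave}
In every consistent assignment, Tara is a knight.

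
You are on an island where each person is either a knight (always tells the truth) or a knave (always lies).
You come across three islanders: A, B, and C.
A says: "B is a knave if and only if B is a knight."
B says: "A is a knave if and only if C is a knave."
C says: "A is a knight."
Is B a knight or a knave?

Consistent assignments: {A=knave, B=knight, C=knave}
In every consistent assignment, B is a knight.

B is a knight.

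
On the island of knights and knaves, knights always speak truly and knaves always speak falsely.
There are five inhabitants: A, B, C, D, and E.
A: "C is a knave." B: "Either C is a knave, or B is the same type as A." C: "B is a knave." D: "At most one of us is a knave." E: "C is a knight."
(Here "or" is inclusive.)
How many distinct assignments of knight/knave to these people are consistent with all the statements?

1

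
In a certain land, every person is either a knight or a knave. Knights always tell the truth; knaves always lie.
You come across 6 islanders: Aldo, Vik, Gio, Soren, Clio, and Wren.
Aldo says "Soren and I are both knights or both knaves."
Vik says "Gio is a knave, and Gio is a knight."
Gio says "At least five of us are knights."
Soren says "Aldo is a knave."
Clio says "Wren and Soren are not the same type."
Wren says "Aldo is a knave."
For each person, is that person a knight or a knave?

As a knave, Aldo's statement "Soren and I are both knights or both knaves" should be false; it is.
Vik (knave): "Gio is a knave, and Gio is a knight" — false. ✓
Since Gio is a knave, "at least five of us are knights" needs to be false, which holds.
Soren (knight): "Aldo is a knave" — True. ✓
Clio is a knave, so "Wren and Soren are not the same type" must be false — and it is.
Since Wren is a knight, "Aldo is a knave" needs to be True, which holds.

Knights: Soren and Wren. Knaves: Aldo, Vik, Gio, and Clio.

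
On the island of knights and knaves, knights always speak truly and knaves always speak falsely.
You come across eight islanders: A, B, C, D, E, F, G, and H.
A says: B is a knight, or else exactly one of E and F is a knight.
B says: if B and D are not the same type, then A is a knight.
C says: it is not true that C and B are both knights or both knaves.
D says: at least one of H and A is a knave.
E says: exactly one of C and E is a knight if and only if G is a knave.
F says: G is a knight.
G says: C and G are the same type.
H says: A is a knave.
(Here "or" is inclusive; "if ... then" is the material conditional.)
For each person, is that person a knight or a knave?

A is a knave, B is a knave, C is a knight, D is a knight, E is a knight, F is a knight, G is a knight, and H is a knight.

As a knave, A's statement "B is a knight, or else exactly one of E and F is a knight" should be false; it is.
B (knave): "if B and D are not the same type, then A is a knight" — false. ✓
Since C is a knight, "it is not true that C and B are both knights or both knaves" needs to be true, which holds.
As a knight, D's statement "at least one of H and A is a knave" should be true; it is.
E is a knight, so "exactly one of C and E is a knight if and only if G is a knave" must be true — and it is.
F (knight): "G is a knight" — true. ✓
As a knight, G's statement "C and G are the same type" should be true; it is.
Since H is a knight, "A is a knave" needs to be true, which holds.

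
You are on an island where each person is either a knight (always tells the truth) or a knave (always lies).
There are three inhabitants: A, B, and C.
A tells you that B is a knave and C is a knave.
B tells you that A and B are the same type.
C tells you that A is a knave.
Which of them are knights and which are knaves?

A (knight): "B is a knave and C is a knave" — True. ✓
B is a knave, and the claim "A and B are the same type" is indeed False.
C is a knave, so "A is a knave" must be False — and it is.

A is a knight, B is a knave, and C is a knave.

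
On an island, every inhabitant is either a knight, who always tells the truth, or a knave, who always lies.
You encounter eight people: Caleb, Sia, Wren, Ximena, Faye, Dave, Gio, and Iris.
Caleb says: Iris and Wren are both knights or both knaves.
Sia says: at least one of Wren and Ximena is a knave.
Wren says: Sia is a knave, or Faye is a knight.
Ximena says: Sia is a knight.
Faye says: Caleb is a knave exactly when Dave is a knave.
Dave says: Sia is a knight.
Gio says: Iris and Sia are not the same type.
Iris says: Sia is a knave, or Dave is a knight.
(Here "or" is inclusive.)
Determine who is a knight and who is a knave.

Caleb is a knave, Sia is a knight, Wren is a knave, Ximena is a knight, Faye is a knave, Dave is a knight, Gio is a knave, and Iris is a knight.

Caleb is a knave; "Iris and Wren are both knights or both knaves" is false, as required.
Since Sia is a knight, "at least one of Wren and Ximena is a knave" needs to be True, which holds.
Wren is a knave, and the claim "Sia is a knave, or Faye is a knight" is indeed false.
Ximena (knight): "Sia is a knight" — True. ✓
Faye is a knave; "Caleb is a knave exactly when Dave is a knave" is false, as required.
Dave is a knight, and the claim "Sia is a knight" is indeed True.
Gio (knave): "Iris and Sia are not the same type" — false. ✓
As a knight, Iris's statement "Sia is a knave, or Dave is a knight" should be True; it is.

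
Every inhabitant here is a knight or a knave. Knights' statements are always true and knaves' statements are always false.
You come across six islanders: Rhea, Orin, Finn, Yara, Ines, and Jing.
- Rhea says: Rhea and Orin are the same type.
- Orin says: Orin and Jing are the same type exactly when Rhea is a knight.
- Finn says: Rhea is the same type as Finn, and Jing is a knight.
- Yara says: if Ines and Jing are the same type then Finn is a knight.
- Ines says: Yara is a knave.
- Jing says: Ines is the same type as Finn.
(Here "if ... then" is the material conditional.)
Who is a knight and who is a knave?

Rhea is a knight, Orin is a knight, Finn is a knave, Yara is a knight, Ines is a knave, and Jing is a knight.

Rhea is a knight, and the claim "Rhea and Orin are the same type" is indeed True.
Orin is a knight; "Orin and Jing are the same type exactly when Rhea is a knight" is True, as required.
As a knave, Finn's statement "Rhea is the same type as Finn, and Jing is a knight" should be False; it is.
Yara is a knight, so "if Ines and Jing are the same type then Finn is a knight" must be True — and it is.
Ines is a knave; "Yara is a knave" is False, as required.
Since Jing is a knight, "Ines is the same type as Finn" needs to be True, which holds.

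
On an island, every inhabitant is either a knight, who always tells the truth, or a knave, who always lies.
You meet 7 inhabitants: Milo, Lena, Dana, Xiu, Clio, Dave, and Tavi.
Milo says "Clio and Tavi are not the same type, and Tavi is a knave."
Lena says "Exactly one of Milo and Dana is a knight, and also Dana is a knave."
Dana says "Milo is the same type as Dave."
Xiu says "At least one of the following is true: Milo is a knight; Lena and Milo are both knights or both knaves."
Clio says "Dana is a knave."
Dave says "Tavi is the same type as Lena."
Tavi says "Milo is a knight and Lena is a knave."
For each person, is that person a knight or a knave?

Milo is a knight, Lena is a knight, Dana is a knave, Xiu is a knight, Clio is a knight, Dave is a knave, and Tavi is a knave.

Milo is a knight; "Clio and Tavi are not the same type, and Tavi is a knave" is true, as required.
Since Lena is a knight, "exactly one of Milo and Dana is a knight, and also Dana is a knave" needs to be true, which holds.
As a knave, Dana's statement "Milo is the same type as Dave" should be false; it is.
Since Xiu is a knight, "at least one of the following is true: Milo is a knight; Lena and Milo are both knights or both knaves" needs to be true, which holds.
Clio is a knight, so "Dana is a knave" must be true — and it is.
Dave (knave): "Tavi is the same type as Lena" — false. ✓
Tavi is a knave, so "Milo is a knight and Lena is a knave" must be false — and it is.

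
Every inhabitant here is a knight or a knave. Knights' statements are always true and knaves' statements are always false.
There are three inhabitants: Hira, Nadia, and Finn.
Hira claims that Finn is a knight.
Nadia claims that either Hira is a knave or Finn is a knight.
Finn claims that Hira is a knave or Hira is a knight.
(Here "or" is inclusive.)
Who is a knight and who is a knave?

Hira (knight): "Finn is a knight" — True. ✓
As a knight, Nadia's statement "either Hira is a knave or Finn is a knight" should be True; it is.
Finn is a knight, so "Hira is a knave or Hira is a knight" must be True — and it is.

Hira is a knight, Nadia is a knight, and Finn is a knight.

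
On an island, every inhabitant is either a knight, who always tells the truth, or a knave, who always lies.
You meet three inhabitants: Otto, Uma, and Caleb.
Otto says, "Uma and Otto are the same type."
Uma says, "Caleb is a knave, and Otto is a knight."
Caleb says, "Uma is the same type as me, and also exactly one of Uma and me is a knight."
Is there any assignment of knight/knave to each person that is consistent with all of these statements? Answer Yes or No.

Yes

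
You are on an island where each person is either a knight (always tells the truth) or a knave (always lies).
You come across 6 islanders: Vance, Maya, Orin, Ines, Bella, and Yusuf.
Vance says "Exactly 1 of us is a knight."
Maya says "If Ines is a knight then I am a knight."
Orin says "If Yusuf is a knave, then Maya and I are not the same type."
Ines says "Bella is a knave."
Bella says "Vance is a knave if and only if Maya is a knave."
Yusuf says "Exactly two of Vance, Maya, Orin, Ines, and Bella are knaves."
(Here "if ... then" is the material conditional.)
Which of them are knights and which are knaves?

Vance is a knave; "exactly 1 of us is a knight" is False, as required.
Maya (knight): "if Ines is a knight then I am a knight" — True. ✓
Orin is a knight; "if Yusuf is a knave, then Maya and I are not the same type" is True, as required.
Ines is a knight, and the claim "Bella is a knave" is indeed True.
Bella (knave): "Vance is a knave if and only if Maya is a knave" — False. ✓
Since Yusuf is a knight, "exactly two of Vance, Maya, Orin, Ines, and Bella are knaves" needs to be True, which holds.

Vance is a knave, Maya is a knight, Orin is a knight, Ines is a knight, Bella is a knave, and Yusuf is a knight.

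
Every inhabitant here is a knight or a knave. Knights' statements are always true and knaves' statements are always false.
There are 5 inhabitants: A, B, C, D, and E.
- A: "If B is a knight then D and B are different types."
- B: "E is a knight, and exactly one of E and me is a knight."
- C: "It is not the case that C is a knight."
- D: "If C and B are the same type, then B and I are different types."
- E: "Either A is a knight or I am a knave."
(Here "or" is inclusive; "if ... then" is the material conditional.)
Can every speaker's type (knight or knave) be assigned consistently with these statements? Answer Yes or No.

No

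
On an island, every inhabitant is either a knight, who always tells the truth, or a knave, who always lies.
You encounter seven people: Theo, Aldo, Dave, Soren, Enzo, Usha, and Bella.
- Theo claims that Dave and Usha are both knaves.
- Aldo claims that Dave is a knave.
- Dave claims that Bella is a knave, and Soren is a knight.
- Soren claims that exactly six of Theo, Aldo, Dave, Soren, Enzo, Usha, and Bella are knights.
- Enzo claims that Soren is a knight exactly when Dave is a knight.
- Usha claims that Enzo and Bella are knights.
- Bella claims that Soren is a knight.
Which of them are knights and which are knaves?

Knights: Theo, Aldo, and Enzo. Knaves: Dave, Soren, Usha, and Bella.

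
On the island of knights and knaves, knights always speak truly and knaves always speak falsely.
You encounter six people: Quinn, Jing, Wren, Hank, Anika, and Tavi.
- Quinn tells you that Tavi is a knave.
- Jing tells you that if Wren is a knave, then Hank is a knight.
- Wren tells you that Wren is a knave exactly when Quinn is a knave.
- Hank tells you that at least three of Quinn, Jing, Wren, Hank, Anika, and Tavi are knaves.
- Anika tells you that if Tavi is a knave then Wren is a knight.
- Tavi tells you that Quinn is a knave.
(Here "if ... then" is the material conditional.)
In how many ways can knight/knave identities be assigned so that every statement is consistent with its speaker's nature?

2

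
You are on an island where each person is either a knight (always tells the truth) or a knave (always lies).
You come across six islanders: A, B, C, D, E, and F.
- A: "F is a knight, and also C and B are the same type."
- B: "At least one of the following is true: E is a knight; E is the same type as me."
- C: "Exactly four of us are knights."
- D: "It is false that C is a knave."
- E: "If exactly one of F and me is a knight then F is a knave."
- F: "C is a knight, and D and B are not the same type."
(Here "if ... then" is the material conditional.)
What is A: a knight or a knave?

A is a knave.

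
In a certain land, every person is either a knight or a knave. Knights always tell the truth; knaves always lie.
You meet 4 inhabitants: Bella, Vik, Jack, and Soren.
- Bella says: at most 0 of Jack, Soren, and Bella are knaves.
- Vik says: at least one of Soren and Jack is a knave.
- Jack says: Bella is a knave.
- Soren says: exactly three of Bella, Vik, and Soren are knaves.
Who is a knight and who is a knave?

Bella is a knave; "at most 0 of Jack, Soren, and Bella are knaves" is false, as required.
Vik is a knight, and the claim "at least one of Soren and Jack is a knave" is indeed true.
Jack is a knight; "Bella is a knave" is true, as required.
Soren is a knave, and the claim "exactly three of Bella, Vik, and Soren are knaves" is indeed false.

Bella is a knave, Vik is a knight, Jack is a knight, and Soren is a knave.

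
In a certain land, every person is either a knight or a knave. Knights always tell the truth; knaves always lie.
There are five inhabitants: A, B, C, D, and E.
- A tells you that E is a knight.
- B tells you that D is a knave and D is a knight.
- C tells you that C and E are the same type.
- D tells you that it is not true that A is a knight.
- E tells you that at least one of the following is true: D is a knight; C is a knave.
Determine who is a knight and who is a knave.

A is a knight, B is a knave, C is a knave, D is a knave, and E is a knight.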